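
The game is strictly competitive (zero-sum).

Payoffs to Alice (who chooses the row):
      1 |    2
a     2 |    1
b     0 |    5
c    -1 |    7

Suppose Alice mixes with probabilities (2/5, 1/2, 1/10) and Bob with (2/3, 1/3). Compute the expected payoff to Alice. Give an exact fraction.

Against (2/3, 1/3), each row's expected payoff is a: 5/3; b: 5/3; c: 5/3.
Taking the (2/5, 1/2, 1/10)-weighted average: (2/5)·(5/3) + (1/2)·(5/3) + (1/10)·(5/3) = 5/3.

5/3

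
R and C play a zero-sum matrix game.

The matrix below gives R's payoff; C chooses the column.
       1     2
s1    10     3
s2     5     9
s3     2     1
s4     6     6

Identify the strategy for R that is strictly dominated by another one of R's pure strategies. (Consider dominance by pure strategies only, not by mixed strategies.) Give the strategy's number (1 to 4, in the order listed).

Compare s3 with s1: 10 > 2, 3 > 1.
So s1 strictly dominates s3 for R; s3 is strictly dominated.

3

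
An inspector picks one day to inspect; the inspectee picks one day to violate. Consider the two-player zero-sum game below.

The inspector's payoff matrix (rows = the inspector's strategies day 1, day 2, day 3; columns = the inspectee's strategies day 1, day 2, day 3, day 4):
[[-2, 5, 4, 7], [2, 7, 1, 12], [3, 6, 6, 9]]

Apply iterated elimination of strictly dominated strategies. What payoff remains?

Row day 1 is strictly dominated by row day 3 (3>-2, 6>5, 6>4, 9>7); eliminate day 1.
Column day 2 is strictly dominated by day 1 for the inspectee (2<7, 3<6); eliminate day 2.
Column day 4 is strictly dominated by day 1 for the inspectee (2<12, 3<9); eliminate day 4.
Row day 2 is strictly dominated by row day 3 (3>2, 6>1); eliminate day 2.
Column day 3 is strictly dominated by day 1 for the inspectee (3<6); eliminate day 3.
Only (day 3, day 1) remains, with payoff 3.

3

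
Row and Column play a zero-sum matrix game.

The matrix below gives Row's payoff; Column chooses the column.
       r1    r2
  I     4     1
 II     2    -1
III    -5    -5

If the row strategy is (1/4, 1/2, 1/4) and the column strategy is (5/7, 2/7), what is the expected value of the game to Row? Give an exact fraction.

Against (5/7, 2/7), each row's expected payoff is I: 22/7; II: 8/7; III: -5.
Taking the (1/4, 1/2, 1/4)-weighted average: (1/4)·(22/7) + (1/2)·(8/7) + (1/4)·(-5) = 3/28.

3/28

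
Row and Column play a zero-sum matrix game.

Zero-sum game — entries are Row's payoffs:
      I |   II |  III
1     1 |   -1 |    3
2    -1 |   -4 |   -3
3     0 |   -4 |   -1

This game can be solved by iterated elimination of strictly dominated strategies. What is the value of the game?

Row 3 is strictly dominated by row 1 (1>0, -1>-4, 3>-1); eliminate 3.
Column I is strictly dominated by II for Column (-1<1, -4<-1); eliminate I.
Row 2 is strictly dominated by row 1 (-1>-4, 3>-3); eliminate 2.
Column III is strictly dominated by II for Column (-1<3); eliminate III.
Only (1, II) remains, with payoff -1.

-1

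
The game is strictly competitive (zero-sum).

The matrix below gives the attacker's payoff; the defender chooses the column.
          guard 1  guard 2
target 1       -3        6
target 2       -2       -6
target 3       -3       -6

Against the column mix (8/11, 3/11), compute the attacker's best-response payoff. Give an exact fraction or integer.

-6/11

target 1: (-3)·(8/11) + (6)·(3/11) = -6/11.
target 2: (-2)·(8/11) + (-6)·(3/11) = -34/11.
target 3: (-3)·(8/11) + (-6)·(3/11) = -42/11.
The best pure response is target 1 with expected payoff -6/11.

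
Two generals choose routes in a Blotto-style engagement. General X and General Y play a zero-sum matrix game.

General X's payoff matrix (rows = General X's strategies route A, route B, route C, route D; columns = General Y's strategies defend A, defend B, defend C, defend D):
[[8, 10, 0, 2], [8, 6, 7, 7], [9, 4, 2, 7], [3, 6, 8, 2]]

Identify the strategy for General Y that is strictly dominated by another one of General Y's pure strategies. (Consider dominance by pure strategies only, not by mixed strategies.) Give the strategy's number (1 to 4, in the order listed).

General Y prefers columns that give General X less. Compare defend A with defend D: 2 < 8, 7 < 8, 7 < 9, 2 < 3.
So defend D strictly dominates defend A for General Y; defend A is strictly dominated.

1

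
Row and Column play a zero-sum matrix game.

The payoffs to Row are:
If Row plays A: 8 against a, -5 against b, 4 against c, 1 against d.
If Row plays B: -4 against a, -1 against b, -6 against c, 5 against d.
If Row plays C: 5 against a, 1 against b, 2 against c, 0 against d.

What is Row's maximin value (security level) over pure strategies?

The worst-case payoff for each row is A: -5, B: -6, C: 0.
The best of these is 0.

0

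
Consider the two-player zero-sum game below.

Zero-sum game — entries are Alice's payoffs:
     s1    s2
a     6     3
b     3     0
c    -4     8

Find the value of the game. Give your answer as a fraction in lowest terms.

Row b is strictly dominated by row a, so Alice never plays it.
The remaining 2×2 game on (a, c) × (s1, s2) has no saddle point. Let Alice play a with probability p; indifference gives 6p − 4(1−p) = 3p + 8(1−p), so p = 4/5.
Similarly Bob's optimal q on s1 is 1/3, and the value is 6·(1/3) + (3)·(2/3) = 4.

4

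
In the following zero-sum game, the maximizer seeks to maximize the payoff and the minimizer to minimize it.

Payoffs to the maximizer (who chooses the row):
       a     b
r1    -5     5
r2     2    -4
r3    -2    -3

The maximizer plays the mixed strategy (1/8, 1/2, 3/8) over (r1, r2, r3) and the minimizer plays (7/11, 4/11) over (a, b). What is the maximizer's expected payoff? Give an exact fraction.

-101/88

Against (7/11, 4/11), each row's expected payoff is r1: -15/11; r2: -2/11; r3: -26/11.
Taking the (1/8, 1/2, 3/8)-weighted average: (1/8)·(-15/11) + (1/2)·(-2/11) + (3/8)·(-26/11) = -101/88.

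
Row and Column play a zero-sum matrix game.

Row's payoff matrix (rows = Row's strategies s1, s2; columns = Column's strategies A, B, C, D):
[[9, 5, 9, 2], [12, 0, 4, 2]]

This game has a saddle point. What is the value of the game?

Row minima: 2, 0 → Row's maximin is 2.
Column maxima: 12, 5, 9, 2 → Column's minimax is 2.
They coincide at (s1, D), so the value is 2.

2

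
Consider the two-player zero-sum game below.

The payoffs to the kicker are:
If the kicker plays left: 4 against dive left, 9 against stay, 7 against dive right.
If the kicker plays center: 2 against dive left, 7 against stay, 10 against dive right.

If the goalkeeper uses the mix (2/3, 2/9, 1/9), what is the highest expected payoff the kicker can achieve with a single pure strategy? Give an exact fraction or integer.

left: (4)·(2/3) + (9)·(2/9) + (7)·(1/9) = 49/9.
center: (2)·(2/3) + (7)·(2/9) + (10)·(1/9) = 4.
The best pure response is left with expected payoff 49/9.

49/9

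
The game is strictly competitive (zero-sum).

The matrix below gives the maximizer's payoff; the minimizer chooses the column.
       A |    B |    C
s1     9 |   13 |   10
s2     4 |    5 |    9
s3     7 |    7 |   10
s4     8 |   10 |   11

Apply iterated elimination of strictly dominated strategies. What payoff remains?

Column C is strictly dominated by A for the minimizer (9<10, 4<9, 7<10, 8<11); eliminate C.
Row s4 is strictly dominated by row s1 (9>8, 13>10); eliminate s4.
Row s2 is strictly dominated by row s1 (9>4, 13>5); eliminate s2.
Row s3 is strictly dominated by row s1 (9>7, 13>7); eliminate s3.
Column B is strictly dominated by A for the minimizer (9<13); eliminate B.
Only (s1, A) remains, with payoff 9.

9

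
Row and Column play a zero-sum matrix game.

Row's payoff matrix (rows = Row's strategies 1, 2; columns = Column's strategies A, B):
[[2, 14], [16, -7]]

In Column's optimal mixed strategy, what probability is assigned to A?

3/5

Row minima are 2 and -7, so Row's maximin is 2; column maxima are 16 and 14, so Column's minimax is 14. These differ, so the equilibrium is in mixed strategies.
Let Column play A with probability q. Row is indifferent when 2q + 14(1−q) = 16q − 7(1−q), giving q = 3/5.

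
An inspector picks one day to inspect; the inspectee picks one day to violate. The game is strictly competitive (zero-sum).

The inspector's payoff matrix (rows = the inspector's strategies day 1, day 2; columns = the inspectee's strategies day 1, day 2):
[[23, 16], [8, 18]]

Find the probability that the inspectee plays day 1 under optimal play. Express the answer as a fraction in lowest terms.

Row minima are 16 and 8, so the inspector's maximin is 16; column maxima are 23 and 18, so the inspectee's minimax is 18. These differ, so the equilibrium is in mixed strategies.
Let the inspectee play day 1 with probability q. The inspector is indifferent when 23q + 16(1−q) = 8q + 18(1−q), giving q = 2/17.

2/17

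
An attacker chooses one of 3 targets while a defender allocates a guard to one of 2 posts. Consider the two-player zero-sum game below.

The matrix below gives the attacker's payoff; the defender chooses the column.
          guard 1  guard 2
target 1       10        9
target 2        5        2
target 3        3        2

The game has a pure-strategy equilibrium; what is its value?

9

Row minima: 9, 2, 2 → the attacker's maximin is 9.
Column maxima: 10, 9 → the defender's minimax is 9.
They coincide at (target 1, guard 2), so the value is 9.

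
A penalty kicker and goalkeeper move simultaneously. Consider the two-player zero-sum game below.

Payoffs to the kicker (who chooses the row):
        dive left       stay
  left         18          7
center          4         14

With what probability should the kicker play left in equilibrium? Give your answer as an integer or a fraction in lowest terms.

Row minima are 7 and 4, so the kicker's maximin is 7; column maxima are 18 and 14, so the goalkeeper's minimax is 14. These differ, so the equilibrium is in mixed strategies.
Let the kicker play left with probability p. The goalkeeper is indifferent when 18p + 4(1−p) = 7p + 14(1−p), giving p = 10/21.

10/21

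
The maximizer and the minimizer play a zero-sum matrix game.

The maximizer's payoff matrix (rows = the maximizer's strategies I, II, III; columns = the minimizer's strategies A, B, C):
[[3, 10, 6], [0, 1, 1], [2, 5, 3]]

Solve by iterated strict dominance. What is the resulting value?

Column B is strictly dominated by A for the minimizer (3<10, 0<1, 2<5); eliminate B.
Column C is strictly dominated by A for the minimizer (3<6, 0<1, 2<3); eliminate C.
Row III is strictly dominated by row I (3>2); eliminate III.
Row II is strictly dominated by row I (3>0); eliminate II.
Only (I, A) remains, with payoff 3.

3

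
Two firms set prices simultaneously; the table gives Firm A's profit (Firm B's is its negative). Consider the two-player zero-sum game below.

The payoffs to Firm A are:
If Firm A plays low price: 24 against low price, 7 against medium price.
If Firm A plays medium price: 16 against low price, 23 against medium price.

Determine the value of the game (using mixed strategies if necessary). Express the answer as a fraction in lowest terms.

Row minima are 7 and 16, so Firm A's maximin is 16; column maxima are 24 and 23, so Firm B's minimax is 23. These differ, so the equilibrium is in mixed strategies.
Let Firm A play low price with probability p. Firm B is indifferent when 24p + 16(1−p) = 7p + 23(1−p), giving p = 7/24.
Let Firm B play low price with probability q. Firm A is indifferent when 24q + 7(1−q) = 16q + 23(1−q), giving q = 2/3.
The value is 24·(2/3) + (7)·(1/3) = 55/3.

55/3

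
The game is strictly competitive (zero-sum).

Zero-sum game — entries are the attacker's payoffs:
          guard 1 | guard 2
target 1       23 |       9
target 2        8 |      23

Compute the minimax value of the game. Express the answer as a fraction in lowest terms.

Row minima are 9 and 8, so the attacker's maximin is 9; column maxima are 23 and 23, so the defender's minimax is 23. These differ, so the equilibrium is in mixed strategies.
Let the attacker play target 1 with probability p. The defender is indifferent when 23p + 8(1−p) = 9p + 23(1−p), giving p = 15/29.
Let the defender play guard 1 with probability q. The attacker is indifferent when 23q + 9(1−q) = 8q + 23(1−q), giving q = 14/29.
The value is 23·(14/29) + (9)·(15/29) = 457/29.

457/29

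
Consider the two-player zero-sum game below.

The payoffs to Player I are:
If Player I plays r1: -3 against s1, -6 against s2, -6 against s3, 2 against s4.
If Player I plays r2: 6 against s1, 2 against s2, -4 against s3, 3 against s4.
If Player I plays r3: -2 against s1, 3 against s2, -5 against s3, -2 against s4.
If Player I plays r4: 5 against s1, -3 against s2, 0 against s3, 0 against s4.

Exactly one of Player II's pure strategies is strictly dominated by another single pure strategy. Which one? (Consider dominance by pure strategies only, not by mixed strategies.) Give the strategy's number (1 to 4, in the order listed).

Player II prefers columns that give Player I less. Compare s1 with s3: -6 < -3, -4 < 6, -5 < -2, 0 < 5.
So s3 strictly dominates s1 for Player II; s1 is strictly dominated.

1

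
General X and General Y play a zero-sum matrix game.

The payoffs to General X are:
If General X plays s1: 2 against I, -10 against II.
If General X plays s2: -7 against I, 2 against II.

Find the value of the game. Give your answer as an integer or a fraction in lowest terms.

Row minima are -10 and -7, so General X's maximin is -7; column maxima are 2 and 2, so General Y's minimax is 2. These differ, so the equilibrium is in mixed strategies.
Let General X play s1 with probability p. General Y is indifferent when 2p − 7(1−p) = −10p + 2(1−p), giving p = 3/7.
Let General Y play I with probability q. General X is indifferent when 2q − 10(1−q) = −7q + 2(1−q), giving q = 4/7.
The value is 2·(4/7) + (-10)·(3/7) = -22/7.

-22/7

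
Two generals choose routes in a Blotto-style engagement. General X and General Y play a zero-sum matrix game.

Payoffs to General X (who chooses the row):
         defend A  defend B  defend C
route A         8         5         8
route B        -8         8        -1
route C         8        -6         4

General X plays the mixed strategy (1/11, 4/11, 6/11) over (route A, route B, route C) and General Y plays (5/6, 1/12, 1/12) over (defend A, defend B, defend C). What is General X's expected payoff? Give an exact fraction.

Against (5/6, 1/12, 1/12), each row's expected payoff is route A: 31/4; route B: -73/12; route C: 13/2.
Taking the (1/11, 4/11, 6/11)-weighted average: (1/11)·(31/4) + (4/11)·(-73/12) + (6/11)·(13/2) = 269/132.

269/132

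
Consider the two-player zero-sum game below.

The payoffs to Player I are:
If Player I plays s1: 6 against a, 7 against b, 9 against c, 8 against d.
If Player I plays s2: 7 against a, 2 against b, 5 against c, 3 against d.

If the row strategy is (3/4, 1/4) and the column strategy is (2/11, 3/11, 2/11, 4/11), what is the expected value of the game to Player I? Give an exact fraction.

291/44

Against (2/11, 3/11, 2/11, 4/11), each row's expected payoff is s1: 83/11; s2: 42/11.
Taking the (3/4, 1/4)-weighted average: (3/4)·(83/11) + (1/4)·(42/11) = 291/44.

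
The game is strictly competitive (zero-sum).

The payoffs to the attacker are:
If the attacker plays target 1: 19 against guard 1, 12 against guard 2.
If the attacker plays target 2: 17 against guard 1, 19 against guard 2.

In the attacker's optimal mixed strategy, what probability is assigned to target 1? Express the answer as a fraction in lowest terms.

Row minima are 12 and 17, so the attacker's maximin is 17; column maxima are 19 and 19, so the defender's minimax is 19. These differ, so the equilibrium is in mixed strategies.
Let the attacker play target 1 with probability p. The defender is indifferent when 19p + 17(1−p) = 12p + 19(1−p), giving p = 2/9.

2/9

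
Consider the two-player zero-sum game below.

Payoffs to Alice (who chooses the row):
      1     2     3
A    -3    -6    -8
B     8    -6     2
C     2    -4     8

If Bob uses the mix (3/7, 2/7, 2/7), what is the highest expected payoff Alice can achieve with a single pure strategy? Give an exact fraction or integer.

16/7

A: (-3)·(3/7) + (-6)·(2/7) + (-8)·(2/7) = -37/7.
B: (8)·(3/7) + (-6)·(2/7) + (2)·(2/7) = 16/7.
C: (2)·(3/7) + (-4)·(2/7) + (8)·(2/7) = 2.
The best pure response is B with expected payoff 16/7.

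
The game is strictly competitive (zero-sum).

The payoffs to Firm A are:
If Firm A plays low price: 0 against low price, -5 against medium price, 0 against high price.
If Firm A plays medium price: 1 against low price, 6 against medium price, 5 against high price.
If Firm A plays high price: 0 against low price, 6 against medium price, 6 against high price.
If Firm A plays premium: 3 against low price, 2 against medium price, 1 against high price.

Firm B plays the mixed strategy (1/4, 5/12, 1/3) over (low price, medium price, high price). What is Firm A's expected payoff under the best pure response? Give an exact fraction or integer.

low price: (0)·(1/4) + (-5)·(5/12) + (0)·(1/3) = -25/12.
medium price: (1)·(1/4) + (6)·(5/12) + (5)·(1/3) = 53/12.
high price: (0)·(1/4) + (6)·(5/12) + (6)·(1/3) = 9/2.
premium: (3)·(1/4) + (2)·(5/12) + (1)·(1/3) = 23/12.
The best pure response is high price with expected payoff 9/2.

9/2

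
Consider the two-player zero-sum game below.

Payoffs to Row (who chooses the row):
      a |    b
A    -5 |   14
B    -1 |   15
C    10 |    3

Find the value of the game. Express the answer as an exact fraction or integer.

Row A is strictly dominated by row B, so Row never plays it.
The remaining 2×2 game on (B, C) × (a, b) has no saddle point. Let Row play B with probability p; indifference gives −p + 10(1−p) = 15p + 3(1−p), so p = 7/23.
Similarly Column's optimal q on a is 12/23, and the value is -1·(12/23) + (15)·(11/23) = 153/23.

153/23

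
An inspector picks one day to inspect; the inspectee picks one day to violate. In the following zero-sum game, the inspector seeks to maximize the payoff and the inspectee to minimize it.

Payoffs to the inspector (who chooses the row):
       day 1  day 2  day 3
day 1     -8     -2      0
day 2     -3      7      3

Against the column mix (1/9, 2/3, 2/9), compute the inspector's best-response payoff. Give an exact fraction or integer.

5

day 1: (-8)·(1/9) + (-2)·(2/3) + (0)·(2/9) = -20/9.
day 2: (-3)·(1/9) + (7)·(2/3) + (3)·(2/9) = 5.
The best pure response is day 2 with expected payoff 5.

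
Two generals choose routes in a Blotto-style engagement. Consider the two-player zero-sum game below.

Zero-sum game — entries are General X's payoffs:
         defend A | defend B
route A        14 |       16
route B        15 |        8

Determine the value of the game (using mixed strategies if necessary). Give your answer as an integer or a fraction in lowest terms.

128/9

Row minima are 14 and 8, so General X's maximin is 14; column maxima are 15 and 16, so General Y's minimax is 15. These differ, so the equilibrium is in mixed strategies.
Let General X play route A with probability p. General Y is indifferent when 14p + 15(1−p) = 16p + 8(1−p), giving p = 7/9.
Let General Y play defend A with probability q. General X is indifferent when 14q + 16(1−q) = 15q + 8(1−q), giving q = 8/9.
The value is 14·(8/9) + (16)·(1/9) = 128/9.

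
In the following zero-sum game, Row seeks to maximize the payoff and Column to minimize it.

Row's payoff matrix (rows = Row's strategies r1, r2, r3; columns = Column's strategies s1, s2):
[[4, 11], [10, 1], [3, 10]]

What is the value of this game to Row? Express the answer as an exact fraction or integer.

Row r3 is strictly dominated by row r1, so Row never plays it.
The remaining 2×2 game on (r1, r2) × (s1, s2) has no saddle point. Let Row play r1 with probability p; indifference gives 4p + 10(1−p) = 11p + (1−p), so p = 9/16.
Similarly Column's optimal q on s1 is 5/8, and the value is 4·(5/8) + (11)·(3/8) = 53/8.

53/8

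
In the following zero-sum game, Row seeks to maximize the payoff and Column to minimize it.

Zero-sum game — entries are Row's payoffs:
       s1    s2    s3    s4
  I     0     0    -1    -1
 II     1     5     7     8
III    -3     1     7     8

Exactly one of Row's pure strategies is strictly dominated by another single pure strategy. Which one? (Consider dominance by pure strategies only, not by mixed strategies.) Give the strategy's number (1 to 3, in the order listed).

1

Compare I with II: 1 > 0, 5 > 0, 7 > -1, 8 > -1.
So II strictly dominates I for Row; I is strictly dominated.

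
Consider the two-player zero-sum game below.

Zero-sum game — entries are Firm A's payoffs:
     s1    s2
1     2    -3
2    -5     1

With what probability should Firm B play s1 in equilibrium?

Row minima are -3 and -5, so Firm A's maximin is -3; column maxima are 2 and 1, so Firm B's minimax is 1. These differ, so the equilibrium is in mixed strategies.
Let Firm B play s1 with probability q. Firm A is indifferent when 2q − 3(1−q) = −5q + (1−q), giving q = 4/11.

4/11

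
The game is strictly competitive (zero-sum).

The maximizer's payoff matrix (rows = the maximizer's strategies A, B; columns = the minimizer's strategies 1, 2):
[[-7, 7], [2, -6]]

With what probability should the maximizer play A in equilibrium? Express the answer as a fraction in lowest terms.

4/11

Row minima are -7 and -6, so the maximizer's maximin is -6; column maxima are 2 and 7, so the minimizer's minimax is 2. These differ, so the equilibrium is in mixed strategies.
Let the maximizer play A with probability p. The minimizer is indifferent when −7p + 2(1−p) = 7p − 6(1−p), giving p = 4/11.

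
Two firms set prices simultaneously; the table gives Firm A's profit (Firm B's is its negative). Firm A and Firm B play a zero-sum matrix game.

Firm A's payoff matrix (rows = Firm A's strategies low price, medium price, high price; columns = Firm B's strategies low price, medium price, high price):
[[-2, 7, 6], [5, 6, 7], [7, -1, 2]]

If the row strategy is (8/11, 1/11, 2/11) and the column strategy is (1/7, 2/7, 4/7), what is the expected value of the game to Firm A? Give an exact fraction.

Against (1/7, 2/7, 4/7), each row's expected payoff is low price: 36/7; medium price: 45/7; high price: 13/7.
Taking the (8/11, 1/11, 2/11)-weighted average: (8/11)·(36/7) + (1/11)·(45/7) + (2/11)·(13/7) = 359/77.

359/77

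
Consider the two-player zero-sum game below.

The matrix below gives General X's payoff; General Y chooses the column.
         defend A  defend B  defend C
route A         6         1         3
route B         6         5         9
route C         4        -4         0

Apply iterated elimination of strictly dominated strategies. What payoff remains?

5

Column defend C is strictly dominated by defend B for General Y (1<3, 5<9, -4<0); eliminate defend C.
Row route C is strictly dominated by row route A (6>4, 1>-4); eliminate route C.
Column defend A is strictly dominated by defend B for General Y (1<6, 5<6); eliminate defend A.
Row route A is strictly dominated by row route B (5>1); eliminate route A.
Only (route B, defend B) remains, with payoff 5.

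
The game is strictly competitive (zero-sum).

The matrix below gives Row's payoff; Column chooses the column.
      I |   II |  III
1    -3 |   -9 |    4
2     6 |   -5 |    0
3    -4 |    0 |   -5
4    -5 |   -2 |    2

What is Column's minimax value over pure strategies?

0

The worst case (largest entry) in each column is I: 6, II: 0, III: 4.
The best (smallest) of these is 0.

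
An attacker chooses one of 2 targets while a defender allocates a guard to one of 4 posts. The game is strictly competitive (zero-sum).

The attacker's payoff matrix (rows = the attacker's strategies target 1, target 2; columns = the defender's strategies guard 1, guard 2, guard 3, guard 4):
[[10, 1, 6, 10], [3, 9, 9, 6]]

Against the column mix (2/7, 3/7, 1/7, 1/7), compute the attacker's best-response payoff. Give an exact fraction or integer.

48/7

target 1: (10)·(2/7) + (1)·(3/7) + (6)·(1/7) + (10)·(1/7) = 39/7.
target 2: (3)·(2/7) + (9)·(3/7) + (9)·(1/7) + (6)·(1/7) = 48/7.
The best pure response is target 2 with expected payoff 48/7.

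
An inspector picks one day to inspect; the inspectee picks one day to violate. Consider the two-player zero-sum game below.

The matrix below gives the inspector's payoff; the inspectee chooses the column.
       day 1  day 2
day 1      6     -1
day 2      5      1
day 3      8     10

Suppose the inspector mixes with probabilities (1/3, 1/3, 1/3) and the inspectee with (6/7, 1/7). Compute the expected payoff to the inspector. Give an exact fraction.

Against (6/7, 1/7), each row's expected payoff is day 1: 5; day 2: 31/7; day 3: 58/7.
Taking the (1/3, 1/3, 1/3)-weighted average: (1/3)·(5) + (1/3)·(31/7) + (1/3)·(58/7) = 124/21.

124/21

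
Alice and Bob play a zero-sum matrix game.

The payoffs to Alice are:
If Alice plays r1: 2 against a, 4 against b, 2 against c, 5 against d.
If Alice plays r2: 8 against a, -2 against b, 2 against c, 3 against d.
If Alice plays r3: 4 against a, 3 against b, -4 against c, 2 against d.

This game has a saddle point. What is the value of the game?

2

Row minima: 2, -2, -4 → Alice's maximin is 2.
Column maxima: 8, 4, 2, 5 → Bob's minimax is 2.
They coincide at (r1, c), so the value is 2.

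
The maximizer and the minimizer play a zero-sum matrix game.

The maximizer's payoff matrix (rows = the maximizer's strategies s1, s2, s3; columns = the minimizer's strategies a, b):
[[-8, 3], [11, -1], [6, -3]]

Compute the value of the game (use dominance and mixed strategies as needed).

Row s3 is strictly dominated by row s2, so the maximizer never plays it.
The remaining 2×2 game on (s1, s2) × (a, b) has no saddle point. Let the maximizer play s1 with probability p; indifference gives −8p + 11(1−p) = 3p − (1−p), so p = 12/23.
Similarly the minimizer's optimal q on a is 4/23, and the value is -8·(4/23) + (3)·(19/23) = 25/23.

25/23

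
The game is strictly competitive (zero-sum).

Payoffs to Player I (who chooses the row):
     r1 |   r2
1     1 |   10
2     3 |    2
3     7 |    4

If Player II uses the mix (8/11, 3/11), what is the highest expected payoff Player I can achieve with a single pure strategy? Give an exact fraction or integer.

1: (1)·(8/11) + (10)·(3/11) = 38/11.
2: (3)·(8/11) + (2)·(3/11) = 30/11.
3: (7)·(8/11) + (4)·(3/11) = 68/11.
The best pure response is 3 with expected payoff 68/11.

68/11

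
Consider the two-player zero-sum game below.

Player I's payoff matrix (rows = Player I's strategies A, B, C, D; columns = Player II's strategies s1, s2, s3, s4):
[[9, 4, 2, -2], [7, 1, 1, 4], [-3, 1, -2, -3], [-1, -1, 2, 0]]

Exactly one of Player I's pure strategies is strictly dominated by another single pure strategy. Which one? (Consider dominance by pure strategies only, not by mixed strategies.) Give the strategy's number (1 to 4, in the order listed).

3

Compare C with A: 9 > -3, 4 > 1, 2 > -2, -2 > -3.
So A strictly dominates C for Player I; C is strictly dominated.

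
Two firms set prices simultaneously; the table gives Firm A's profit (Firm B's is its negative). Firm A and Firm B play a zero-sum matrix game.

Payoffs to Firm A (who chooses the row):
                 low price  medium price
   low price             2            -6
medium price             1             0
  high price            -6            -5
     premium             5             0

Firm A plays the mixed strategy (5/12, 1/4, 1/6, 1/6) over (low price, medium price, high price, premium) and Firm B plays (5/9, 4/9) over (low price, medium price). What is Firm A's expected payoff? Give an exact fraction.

-35/36

Against (5/9, 4/9), each row's expected payoff is low price: -14/9; medium price: 5/9; high price: -50/9; premium: 25/9.
Taking the (5/12, 1/4, 1/6, 1/6)-weighted average: (5/12)·(-14/9) + (1/4)·(5/9) + (1/6)·(-50/9) + (1/6)·(25/9) = -35/36.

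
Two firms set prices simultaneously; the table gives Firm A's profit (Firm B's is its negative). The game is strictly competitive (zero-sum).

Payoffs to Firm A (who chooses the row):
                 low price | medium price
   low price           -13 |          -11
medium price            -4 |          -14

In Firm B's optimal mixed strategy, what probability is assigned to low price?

Row minima are -13 and -14, so Firm A's maximin is -13; column maxima are -4 and -11, so Firm B's minimax is -11. These differ, so the equilibrium is in mixed strategies.
Let Firm B play low price with probability q. Firm A is indifferent when −13q − 11(1−q) = −4q − 14(1−q), giving q = 1/4.

1/4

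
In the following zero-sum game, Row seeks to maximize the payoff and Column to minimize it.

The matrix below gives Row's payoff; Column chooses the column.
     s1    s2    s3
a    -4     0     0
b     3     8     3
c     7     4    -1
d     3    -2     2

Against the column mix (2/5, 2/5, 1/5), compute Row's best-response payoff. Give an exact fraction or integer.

a: (-4)·(2/5) + (0)·(2/5) + (0)·(1/5) = -8/5.
b: (3)·(2/5) + (8)·(2/5) + (3)·(1/5) = 5.
c: (7)·(2/5) + (4)·(2/5) + (-1)·(1/5) = 21/5.
d: (3)·(2/5) + (-2)·(2/5) + (2)·(1/5) = 4/5.
The best pure response is b with expected payoff 5.

5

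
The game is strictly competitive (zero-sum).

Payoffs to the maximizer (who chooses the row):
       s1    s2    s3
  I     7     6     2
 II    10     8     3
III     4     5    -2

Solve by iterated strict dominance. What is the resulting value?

3

Column s1 is strictly dominated by s3 for the minimizer (2<7, 3<10, -2<4); eliminate s1.
Row III is strictly dominated by row I (6>5, 2>-2); eliminate III.
Column s2 is strictly dominated by s3 for the minimizer (2<6, 3<8); eliminate s2.
Row I is strictly dominated by row II (3>2); eliminate I.
Only (II, s3) remains, with payoff 3.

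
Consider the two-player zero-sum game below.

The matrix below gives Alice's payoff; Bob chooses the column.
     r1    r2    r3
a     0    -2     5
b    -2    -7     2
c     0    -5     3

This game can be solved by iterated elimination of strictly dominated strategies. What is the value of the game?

-2

Row b is strictly dominated by row a (0>-2, -2>-7, 5>2); eliminate b.
Column r3 is strictly dominated by r1 for Bob (0<5, 0<3); eliminate r3.
Column r1 is strictly dominated by r2 for Bob (-2<0, -5<0); eliminate r1.
Row c is strictly dominated by row a (-2>-5); eliminate c.
Only (a, r2) remains, with payoff -2.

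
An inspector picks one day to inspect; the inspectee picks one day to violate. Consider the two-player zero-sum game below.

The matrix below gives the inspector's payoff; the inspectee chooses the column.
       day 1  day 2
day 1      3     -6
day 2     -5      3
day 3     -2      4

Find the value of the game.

0

Row day 2 is strictly dominated by row day 3, so the inspector never plays it.
The remaining 2×2 game on (day 1, day 3) × (day 1, day 2) has no saddle point. Let the inspector play day 1 with probability p; indifference gives 3p − 2(1−p) = −6p + 4(1−p), so p = 2/5.
Similarly the inspectee's optimal q on day 1 is 2/3, and the value is 3·(2/3) + (-6)·(1/3) = 0.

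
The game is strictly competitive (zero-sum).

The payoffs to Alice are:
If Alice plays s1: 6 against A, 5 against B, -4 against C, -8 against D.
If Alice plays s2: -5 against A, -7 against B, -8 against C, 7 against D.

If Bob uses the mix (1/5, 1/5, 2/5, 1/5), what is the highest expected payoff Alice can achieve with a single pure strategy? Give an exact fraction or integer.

-1

s1: (6)·(1/5) + (5)·(1/5) + (-4)·(2/5) + (-8)·(1/5) = -1.
s2: (-5)·(1/5) + (-7)·(1/5) + (-8)·(2/5) + (7)·(1/5) = -21/5.
The best pure response is s1 with expected payoff -1.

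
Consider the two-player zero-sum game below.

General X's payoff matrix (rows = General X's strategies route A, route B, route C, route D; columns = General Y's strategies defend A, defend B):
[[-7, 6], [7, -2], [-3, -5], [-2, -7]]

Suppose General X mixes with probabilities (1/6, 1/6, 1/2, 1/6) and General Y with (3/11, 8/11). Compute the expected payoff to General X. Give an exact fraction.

Against (3/11, 8/11), each row's expected payoff is route A: 27/11; route B: 5/11; route C: -49/11; route D: -62/11.
Taking the (1/6, 1/6, 1/2, 1/6)-weighted average: (1/6)·(27/11) + (1/6)·(5/11) + (1/2)·(-49/11) + (1/6)·(-62/11) = -59/22.

-59/22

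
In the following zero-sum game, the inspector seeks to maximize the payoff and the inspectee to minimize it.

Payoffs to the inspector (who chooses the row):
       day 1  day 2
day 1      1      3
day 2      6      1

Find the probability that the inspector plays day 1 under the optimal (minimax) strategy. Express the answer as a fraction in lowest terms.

5/7

Row minima are 1 and 1, so the inspector's maximin is 1; column maxima are 6 and 3, so the inspectee's minimax is 3. These differ, so the equilibrium is in mixed strategies.
Let the inspector play day 1 with probability p. The inspectee is indifferent when p + 6(1−p) = 3p + (1−p), giving p = 5/7.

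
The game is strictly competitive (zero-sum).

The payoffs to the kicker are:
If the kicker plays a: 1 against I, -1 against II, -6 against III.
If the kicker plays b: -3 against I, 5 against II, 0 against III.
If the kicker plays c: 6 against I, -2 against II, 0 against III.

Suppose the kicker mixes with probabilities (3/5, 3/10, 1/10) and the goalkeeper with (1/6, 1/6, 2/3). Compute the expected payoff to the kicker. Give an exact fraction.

-67/30

Against (1/6, 1/6, 2/3), each row's expected payoff is a: -4; b: 1/3; c: 2/3.
Taking the (3/5, 3/10, 1/10)-weighted average: (3/5)·(-4) + (3/10)·(1/3) + (1/10)·(2/3) = -67/30.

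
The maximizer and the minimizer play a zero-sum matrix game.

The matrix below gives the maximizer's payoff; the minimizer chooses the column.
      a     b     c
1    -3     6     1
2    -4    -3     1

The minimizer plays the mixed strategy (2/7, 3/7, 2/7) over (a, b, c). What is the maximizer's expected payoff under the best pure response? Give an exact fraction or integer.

1: (-3)·(2/7) + (6)·(3/7) + (1)·(2/7) = 2.
2: (-4)·(2/7) + (-3)·(3/7) + (1)·(2/7) = -15/7.
The best pure response is 1 with expected payoff 2.

2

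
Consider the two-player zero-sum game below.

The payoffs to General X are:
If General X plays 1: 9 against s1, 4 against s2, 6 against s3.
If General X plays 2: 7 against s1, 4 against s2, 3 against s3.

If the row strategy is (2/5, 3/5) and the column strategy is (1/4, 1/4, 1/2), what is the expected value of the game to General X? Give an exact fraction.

Against (1/4, 1/4, 1/2), each row's expected payoff is 1: 25/4; 2: 17/4.
Taking the (2/5, 3/5)-weighted average: (2/5)·(25/4) + (3/5)·(17/4) = 101/20.

101/20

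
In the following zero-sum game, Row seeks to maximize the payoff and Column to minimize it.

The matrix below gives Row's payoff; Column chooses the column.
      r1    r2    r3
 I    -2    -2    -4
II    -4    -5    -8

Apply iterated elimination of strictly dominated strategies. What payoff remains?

-4

Row II is strictly dominated by row I (-2>-4, -2>-5, -4>-8); eliminate II.
Column r1 is strictly dominated by r3 for Column (-4<-2); eliminate r1.
Column r2 is strictly dominated by r3 for Column (-4<-2); eliminate r2.
Only (I, r3) remains, with payoff -4.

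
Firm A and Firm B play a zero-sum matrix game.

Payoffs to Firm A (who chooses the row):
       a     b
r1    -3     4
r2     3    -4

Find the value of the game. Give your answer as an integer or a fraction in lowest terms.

Row minima are -3 and -4, so Firm A's maximin is -3; column maxima are 3 and 4, so Firm B's minimax is 3. These differ, so the equilibrium is in mixed strategies.
Let Firm A play r1 with probability p. Firm B is indifferent when −3p + 3(1−p) = 4p − 4(1−p), giving p = 1/2.
Let Firm B play a with probability q. Firm A is indifferent when −3q + 4(1−q) = 3q − 4(1−q), giving q = 4/7.
The value is -3·(4/7) + (4)·(3/7) = 0.

0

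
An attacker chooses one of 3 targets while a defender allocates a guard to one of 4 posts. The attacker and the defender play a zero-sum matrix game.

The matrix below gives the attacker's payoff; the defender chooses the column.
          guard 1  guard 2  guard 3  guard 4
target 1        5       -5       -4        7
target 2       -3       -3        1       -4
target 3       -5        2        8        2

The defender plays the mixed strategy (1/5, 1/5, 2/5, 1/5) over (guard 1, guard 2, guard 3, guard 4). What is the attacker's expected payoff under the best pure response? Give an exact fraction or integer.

target 1: (5)·(1/5) + (-5)·(1/5) + (-4)·(2/5) + (7)·(1/5) = -1/5.
target 2: (-3)·(1/5) + (-3)·(1/5) + (1)·(2/5) + (-4)·(1/5) = -8/5.
target 3: (-5)·(1/5) + (2)·(1/5) + (8)·(2/5) + (2)·(1/5) = 3.
The best pure response is target 3 with expected payoff 3.

3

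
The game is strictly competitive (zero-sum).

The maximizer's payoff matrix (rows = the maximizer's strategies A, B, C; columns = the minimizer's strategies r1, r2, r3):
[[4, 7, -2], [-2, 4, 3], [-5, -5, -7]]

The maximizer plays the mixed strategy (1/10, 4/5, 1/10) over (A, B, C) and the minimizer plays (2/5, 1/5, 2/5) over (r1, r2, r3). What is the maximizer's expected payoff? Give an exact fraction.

3/5

Against (2/5, 1/5, 2/5), each row's expected payoff is A: 11/5; B: 6/5; C: -29/5.
Taking the (1/10, 4/5, 1/10)-weighted average: (1/10)·(11/5) + (4/5)·(6/5) + (1/10)·(-29/5) = 3/5.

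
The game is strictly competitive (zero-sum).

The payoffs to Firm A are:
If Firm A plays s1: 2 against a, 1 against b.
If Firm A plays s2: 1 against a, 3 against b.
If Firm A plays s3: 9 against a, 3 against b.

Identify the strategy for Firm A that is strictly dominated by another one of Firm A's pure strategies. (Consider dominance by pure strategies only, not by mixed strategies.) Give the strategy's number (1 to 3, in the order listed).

Compare s1 with s3: 9 > 2, 3 > 1.
So s3 strictly dominates s1 for Firm A; s1 is strictly dominated.

1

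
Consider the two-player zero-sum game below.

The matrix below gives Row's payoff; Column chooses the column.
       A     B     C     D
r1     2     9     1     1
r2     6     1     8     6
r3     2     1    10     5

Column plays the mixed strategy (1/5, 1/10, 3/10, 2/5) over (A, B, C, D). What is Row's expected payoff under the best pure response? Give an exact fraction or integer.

61/10

r1: (2)·(1/5) + (9)·(1/10) + (1)·(3/10) + (1)·(2/5) = 2.
r2: (6)·(1/5) + (1)·(1/10) + (8)·(3/10) + (6)·(2/5) = 61/10.
r3: (2)·(1/5) + (1)·(1/10) + (10)·(3/10) + (5)·(2/5) = 11/2.
The best pure response is r2 with expected payoff 61/10.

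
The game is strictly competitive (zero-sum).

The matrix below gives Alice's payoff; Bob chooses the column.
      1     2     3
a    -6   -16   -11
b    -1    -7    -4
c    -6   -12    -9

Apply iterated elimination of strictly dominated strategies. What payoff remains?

Column 3 is strictly dominated by 2 for Bob (-16<-11, -7<-4, -12<-9); eliminate 3.
Column 1 is strictly dominated by 2 for Bob (-16<-6, -7<-1, -12<-6); eliminate 1.
Row c is strictly dominated by row b (-7>-12); eliminate c.
Row a is strictly dominated by row b (-7>-16); eliminate a.
Only (b, 2) remains, with payoff -7.

-7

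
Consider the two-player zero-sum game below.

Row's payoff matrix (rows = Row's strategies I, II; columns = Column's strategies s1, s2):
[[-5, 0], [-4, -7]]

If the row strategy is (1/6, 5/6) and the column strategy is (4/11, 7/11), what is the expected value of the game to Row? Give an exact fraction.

Against (4/11, 7/11), each row's expected payoff is I: -20/11; II: -65/11.
Taking the (1/6, 5/6)-weighted average: (1/6)·(-20/11) + (5/6)·(-65/11) = -115/22.

-115/22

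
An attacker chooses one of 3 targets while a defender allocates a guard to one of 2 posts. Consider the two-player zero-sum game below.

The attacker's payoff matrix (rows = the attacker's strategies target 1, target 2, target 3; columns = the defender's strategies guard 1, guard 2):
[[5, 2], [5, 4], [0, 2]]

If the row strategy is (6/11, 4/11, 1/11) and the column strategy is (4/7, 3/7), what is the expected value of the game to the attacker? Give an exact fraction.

290/77

Against (4/7, 3/7), each row's expected payoff is target 1: 26/7; target 2: 32/7; target 3: 6/7.
Taking the (6/11, 4/11, 1/11)-weighted average: (6/11)·(26/7) + (4/11)·(32/7) + (1/11)·(6/7) = 290/77.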